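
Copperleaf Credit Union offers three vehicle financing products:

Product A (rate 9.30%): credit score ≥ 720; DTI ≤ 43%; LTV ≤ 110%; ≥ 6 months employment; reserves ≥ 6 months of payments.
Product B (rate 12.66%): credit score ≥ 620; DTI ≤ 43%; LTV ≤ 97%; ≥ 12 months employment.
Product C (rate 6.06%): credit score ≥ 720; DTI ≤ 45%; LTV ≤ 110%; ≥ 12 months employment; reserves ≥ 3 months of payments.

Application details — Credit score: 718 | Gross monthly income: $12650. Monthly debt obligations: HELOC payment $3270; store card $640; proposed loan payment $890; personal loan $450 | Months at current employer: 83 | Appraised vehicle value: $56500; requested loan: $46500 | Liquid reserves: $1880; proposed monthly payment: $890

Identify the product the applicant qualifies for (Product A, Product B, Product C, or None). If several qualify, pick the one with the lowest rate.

Product B

Total debts = (3,270 + 640 + 890 + 450) = 5,250; DTI = 5,250/12,650 = 41.5%.
LTV = 46,500/56,500 = 82.3%.
Reserves = 1,880/890 = 2.1 months.
Product A: score 718 < 720; DTI 41.5% ≤ 43%; LTV 82.3% ≤ 110%; employment 83 ≥ 6 mo; reserves 2.1 < 6 mo → does not qualify.
Product B: score 718 ≥ 620; DTI 41.5% ≤ 43%; LTV 82.3% ≤ 97%; employment 83 ≥ 12 mo → qualifies.
Product C: score 718 < 720; DTI 41.5% ≤ 45%; LTV 82.3% ≤ 110%; employment 83 ≥ 12 mo; reserves 2.1 < 3 mo → does not qualify.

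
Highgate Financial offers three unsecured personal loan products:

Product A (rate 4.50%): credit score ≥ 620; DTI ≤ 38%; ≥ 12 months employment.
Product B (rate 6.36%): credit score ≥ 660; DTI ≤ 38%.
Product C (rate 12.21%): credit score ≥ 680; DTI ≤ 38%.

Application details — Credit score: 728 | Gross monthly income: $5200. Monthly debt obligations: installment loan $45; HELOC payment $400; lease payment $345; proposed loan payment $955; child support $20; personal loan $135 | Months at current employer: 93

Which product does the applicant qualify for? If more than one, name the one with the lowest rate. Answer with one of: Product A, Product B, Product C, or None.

Product A

Total debts = (45 + 400 + 345 + 955 + 20 + 135) = 1,900; DTI = 1,900/5,200 = 36.5%.
Product A: score 728 ≥ 620; DTI 36.5% ≤ 38%; employment 93 ≥ 12 mo → qualifies.
Product B: score 728 ≥ 660; DTI 36.5% ≤ 38% → qualifies.
Product C: score 728 ≥ 680; DTI 36.5% ≤ 38% → qualifies.
Qualifying: Product A, Product B, Product C. Lowest rate is 4.50% → Product A.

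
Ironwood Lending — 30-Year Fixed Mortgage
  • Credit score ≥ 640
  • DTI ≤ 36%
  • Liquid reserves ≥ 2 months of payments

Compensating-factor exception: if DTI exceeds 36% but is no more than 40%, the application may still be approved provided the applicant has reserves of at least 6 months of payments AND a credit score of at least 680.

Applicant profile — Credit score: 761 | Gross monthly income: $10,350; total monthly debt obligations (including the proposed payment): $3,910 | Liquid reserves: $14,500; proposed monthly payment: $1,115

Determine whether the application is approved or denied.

Credit score 761 ≥ 640 (meets base)
DTI = 3,910/10,350 = 37.8% > 36% — standard DTI limit exceeded.
Reserves: 14,500 ÷ 1,115 = 13.0 months (meets 2-month minimum)
DTI 37.8% is within the 36%–40% exception band; checking compensating factors.
Reserves 13.0 ≥ 6 months; credit score 761 ≥ 680.
Both override conditions satisfied; DTI exception granted.

Approved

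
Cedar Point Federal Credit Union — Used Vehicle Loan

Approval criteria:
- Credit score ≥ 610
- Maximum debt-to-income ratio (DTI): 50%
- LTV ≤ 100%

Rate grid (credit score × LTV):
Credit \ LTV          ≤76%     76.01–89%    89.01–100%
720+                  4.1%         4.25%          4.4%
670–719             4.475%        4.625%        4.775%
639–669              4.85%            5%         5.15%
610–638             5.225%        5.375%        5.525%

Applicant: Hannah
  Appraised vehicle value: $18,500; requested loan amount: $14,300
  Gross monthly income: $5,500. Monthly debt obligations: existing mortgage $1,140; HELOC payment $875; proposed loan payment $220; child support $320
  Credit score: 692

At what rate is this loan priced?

4.625%

Credit score 692 ≥ 610; Total monthly debts = (1,140 + 875 + 220 + 320) = 2,555. Debt-to-income = 2,555/5,500 = 46.5% — meets 50% limit
LTV = 14,300/18,500 = 77.3% ≤ 100%
Score 692 is in the 670–719 band; LTV 77.3% is in the 76.01–89% band → 4.625%.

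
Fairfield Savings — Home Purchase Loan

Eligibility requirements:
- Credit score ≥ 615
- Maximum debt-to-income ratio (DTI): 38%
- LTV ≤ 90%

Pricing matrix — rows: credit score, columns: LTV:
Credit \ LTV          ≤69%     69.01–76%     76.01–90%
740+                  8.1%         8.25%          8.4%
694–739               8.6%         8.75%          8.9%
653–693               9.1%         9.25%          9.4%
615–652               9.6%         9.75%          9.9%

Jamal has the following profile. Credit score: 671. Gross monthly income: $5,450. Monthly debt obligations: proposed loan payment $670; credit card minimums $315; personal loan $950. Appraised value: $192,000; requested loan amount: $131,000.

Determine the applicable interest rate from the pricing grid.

9.1%

Credit score 671 ≥ 615; Total monthly debts = (670 + 315 + 950) = 1,935. DTI: 1,935 ÷ 5,450 = 35.5%, within the 38% cap
LTV: 131,000 ÷ 192,000 = 68.2%, within 90% cap
Row: 671 falls in 653–693. Column: 68.2% falls in ≤69%. Rate = 9.1%.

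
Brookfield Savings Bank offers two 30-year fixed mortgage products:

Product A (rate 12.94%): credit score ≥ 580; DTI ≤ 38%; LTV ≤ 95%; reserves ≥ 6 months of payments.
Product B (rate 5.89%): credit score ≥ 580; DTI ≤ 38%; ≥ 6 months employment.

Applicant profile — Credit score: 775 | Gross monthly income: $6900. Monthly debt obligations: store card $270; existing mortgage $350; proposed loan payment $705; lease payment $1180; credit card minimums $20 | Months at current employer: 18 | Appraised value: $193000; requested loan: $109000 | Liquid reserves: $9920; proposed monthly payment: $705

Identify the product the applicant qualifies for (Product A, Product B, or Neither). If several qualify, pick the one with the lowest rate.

Total debts = (270 + 350 + 705 + 1,180 + 20) = 2,525; DTI = 2,525/6,900 = 36.6%.
LTV = 109,000/193,000 = 56.5%.
Reserves = 9,920/705 = 14.1 months.
Product A: score 775 ≥ 580; DTI 36.6% ≤ 38%; LTV 56.5% ≤ 95%; reserves 14.1 ≥ 6 mo → qualifies.
Product B: score 775 ≥ 580; DTI 36.6% ≤ 38%; employment 18 ≥ 6 mo → qualifies.
Qualifying: Product A, Product B. Lowest rate is 5.89% → Product B.

Product B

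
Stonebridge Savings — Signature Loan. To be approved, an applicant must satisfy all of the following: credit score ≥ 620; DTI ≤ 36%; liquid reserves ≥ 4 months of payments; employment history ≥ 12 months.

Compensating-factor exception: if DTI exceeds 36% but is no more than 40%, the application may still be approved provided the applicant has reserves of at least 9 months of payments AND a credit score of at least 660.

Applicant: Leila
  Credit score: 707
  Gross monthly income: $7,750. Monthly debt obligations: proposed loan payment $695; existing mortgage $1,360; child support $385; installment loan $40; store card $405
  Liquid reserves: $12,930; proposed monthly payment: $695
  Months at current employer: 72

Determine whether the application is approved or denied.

Approved

Credit score 707 ≥ 620 (meets base)
Total debts = (695 + 1,360 + 385 + 40 + 405) = 2,885. DTI = 2,885/7,750 = 37.2% > 36% — standard DTI limit exceeded.
Liquid reserves cover 12,930/695 = 18.6 months — ≥ 4 required
Employment 72 ≥ 12 months
DTI 37.2% is within the 36%–40% exception band; checking compensating factors.
Reserves 18.6 ≥ 9 months; credit score 707 ≥ 660.
Both override conditions satisfied; DTI exception granted.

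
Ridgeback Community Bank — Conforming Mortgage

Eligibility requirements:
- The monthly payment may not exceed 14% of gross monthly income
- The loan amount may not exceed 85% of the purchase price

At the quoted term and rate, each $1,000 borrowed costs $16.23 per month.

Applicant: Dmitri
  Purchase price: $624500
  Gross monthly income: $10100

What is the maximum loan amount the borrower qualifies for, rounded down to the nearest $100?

Payment cap: 14% × $10,100 = $1,414/month.
At $16.23 per $1,000, that supports 1,414/16.23 × 1,000 ≈ $87,122 → $87,100.
LTV cap: 85% × $624,500 = $530,825 → $530,800.
Binding constraint: payment-to-income.

$87,100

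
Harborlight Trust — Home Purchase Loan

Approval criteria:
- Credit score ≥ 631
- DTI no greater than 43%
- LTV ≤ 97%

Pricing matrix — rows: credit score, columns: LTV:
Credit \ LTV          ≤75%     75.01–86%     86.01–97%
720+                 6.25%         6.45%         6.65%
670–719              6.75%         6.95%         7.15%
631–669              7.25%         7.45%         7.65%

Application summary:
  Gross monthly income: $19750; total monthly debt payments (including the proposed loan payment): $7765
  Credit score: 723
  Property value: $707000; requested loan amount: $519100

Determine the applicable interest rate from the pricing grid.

6.25%

Credit score 723 ≥ 631; DTI: 7,765 ÷ 19,750 = 39.3%, within the 43% cap
LTV: 519,100 ÷ 707,000 = 73.4%, within 97% cap
Credit 723 → row 720+; LTV 73.4% → column ≤75%. Grid cell → 6.25%.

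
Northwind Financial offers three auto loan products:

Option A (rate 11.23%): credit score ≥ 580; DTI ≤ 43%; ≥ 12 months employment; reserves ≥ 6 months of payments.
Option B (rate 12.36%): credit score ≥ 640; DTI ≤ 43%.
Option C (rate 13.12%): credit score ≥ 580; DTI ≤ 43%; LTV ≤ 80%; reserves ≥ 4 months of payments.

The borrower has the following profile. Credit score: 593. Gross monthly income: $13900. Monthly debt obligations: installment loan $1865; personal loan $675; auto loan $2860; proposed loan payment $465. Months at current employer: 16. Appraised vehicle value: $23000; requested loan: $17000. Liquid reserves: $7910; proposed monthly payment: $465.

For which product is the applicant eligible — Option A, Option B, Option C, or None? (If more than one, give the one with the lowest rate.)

Total debts = (1,865 + 675 + 2,860 + 465) = 5,865; DTI = 5,865/13,900 = 42.2%.
LTV = 17,000/23,000 = 73.9%.
Reserves = 7,910/465 = 17.0 months.
Option A: score 593 ≥ 580; DTI 42.2% ≤ 43%; employment 16 ≥ 12 mo; reserves 17.0 ≥ 6 mo → qualifies.
Option B: score 593 < 640; DTI 42.2% ≤ 43% → does not qualify.
Option C: score 593 ≥ 580; DTI 42.2% ≤ 43%; LTV 73.9% ≤ 80%; reserves 17.0 ≥ 4 mo → qualifies.
Qualifying: Option A, Option C. Lowest rate is 11.23% → Option A.

Option A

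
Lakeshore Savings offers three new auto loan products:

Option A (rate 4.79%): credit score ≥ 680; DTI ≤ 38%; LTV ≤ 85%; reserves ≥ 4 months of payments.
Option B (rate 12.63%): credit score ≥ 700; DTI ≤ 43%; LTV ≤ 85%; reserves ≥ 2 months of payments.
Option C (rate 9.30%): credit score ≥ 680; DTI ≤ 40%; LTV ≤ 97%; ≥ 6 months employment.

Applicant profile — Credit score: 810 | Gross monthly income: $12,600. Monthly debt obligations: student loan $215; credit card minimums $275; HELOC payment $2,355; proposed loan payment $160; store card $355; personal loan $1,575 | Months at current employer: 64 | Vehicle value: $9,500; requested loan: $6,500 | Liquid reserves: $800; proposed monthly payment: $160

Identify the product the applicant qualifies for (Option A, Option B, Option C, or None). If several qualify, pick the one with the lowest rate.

Option C

Total debts = (215 + 275 + 2,355 + 160 + 355 + 1,575) = 4,935; DTI = 4,935/12,600 = 39.2%.
LTV = 6,500/9,500 = 68.4%.
Reserves = 800/160 = 5.0 months.
Option A: score 810 ≥ 680; DTI 39.2% > 38%; LTV 68.4% ≤ 85%; reserves 5.0 ≥ 4 mo → does not qualify.
Option B: score 810 ≥ 700; DTI 39.2% ≤ 43%; LTV 68.4% ≤ 85%; reserves 5.0 ≥ 2 mo → qualifies.
Option C: score 810 ≥ 680; DTI 39.2% ≤ 40%; LTV 68.4% ≤ 97%; employment 64 ≥ 6 mo → qualifies.
Qualifying: Option B, Option C. Lowest rate is 9.30% → Option C.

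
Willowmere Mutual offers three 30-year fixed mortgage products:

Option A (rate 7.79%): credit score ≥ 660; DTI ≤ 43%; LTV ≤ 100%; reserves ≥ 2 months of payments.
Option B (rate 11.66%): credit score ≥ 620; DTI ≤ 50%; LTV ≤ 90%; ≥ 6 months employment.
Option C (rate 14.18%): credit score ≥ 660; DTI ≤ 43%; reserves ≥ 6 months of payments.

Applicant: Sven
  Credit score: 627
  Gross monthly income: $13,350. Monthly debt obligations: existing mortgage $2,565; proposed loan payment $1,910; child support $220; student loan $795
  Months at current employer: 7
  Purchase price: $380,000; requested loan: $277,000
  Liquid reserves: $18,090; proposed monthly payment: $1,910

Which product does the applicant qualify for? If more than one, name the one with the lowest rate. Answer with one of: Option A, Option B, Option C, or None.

Option B

Total debts = (2,565 + 1,910 + 220 + 795) = 5,490; DTI = 5,490/13,350 = 41.1%.
LTV = 277,000/380,000 = 72.9%.
Reserves = 18,090/1,910 = 9.5 months.
Option A: score 627 < 660; DTI 41.1% ≤ 43%; LTV 72.9% ≤ 100%; reserves 9.5 ≥ 2 mo → does not qualify.
Option B: score 627 ≥ 620; DTI 41.1% ≤ 50%; LTV 72.9% ≤ 90%; employment 7 ≥ 6 mo → qualifies.
Option C: score 627 < 660; DTI 41.1% ≤ 43%; reserves 9.5 ≥ 6 mo → does not qualify.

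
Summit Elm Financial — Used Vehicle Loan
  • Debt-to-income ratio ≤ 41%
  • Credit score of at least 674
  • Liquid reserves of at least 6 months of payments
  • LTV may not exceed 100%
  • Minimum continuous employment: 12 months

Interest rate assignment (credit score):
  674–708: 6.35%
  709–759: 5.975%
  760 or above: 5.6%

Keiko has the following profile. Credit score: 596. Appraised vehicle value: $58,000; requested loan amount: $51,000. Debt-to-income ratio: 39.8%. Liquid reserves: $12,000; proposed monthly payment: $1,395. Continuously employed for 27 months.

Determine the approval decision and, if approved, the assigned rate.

Denied

Credit score 596 < 674 (below minimum)
Reserves = 12,000/1,395 = 8.6 months ≥ 6
Employment 27 ≥ 12 months
Debt-to-income 39.8% vs 41% cap — pass
Loan-to-value = 51,000/58,000 = 87.9% — pass (100% max)
Not all requirements met → denied.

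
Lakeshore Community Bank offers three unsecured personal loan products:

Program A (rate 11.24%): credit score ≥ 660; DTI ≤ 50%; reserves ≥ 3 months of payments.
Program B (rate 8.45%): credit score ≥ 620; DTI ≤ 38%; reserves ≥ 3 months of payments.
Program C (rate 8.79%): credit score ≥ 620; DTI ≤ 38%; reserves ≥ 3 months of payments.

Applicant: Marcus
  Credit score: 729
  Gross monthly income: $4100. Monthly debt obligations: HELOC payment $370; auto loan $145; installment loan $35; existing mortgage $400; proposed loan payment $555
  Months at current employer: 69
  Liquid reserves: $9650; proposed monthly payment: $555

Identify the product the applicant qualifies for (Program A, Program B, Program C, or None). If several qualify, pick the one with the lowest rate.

Total debts = (370 + 145 + 35 + 400 + 555) = 1,505; DTI = 1,505/4,100 = 36.7%.
Reserves = 9,650/555 = 17.4 months.
Program A: score 729 ≥ 660; DTI 36.7% ≤ 50%; reserves 17.4 ≥ 3 mo → qualifies.
Program B: score 729 ≥ 620; DTI 36.7% ≤ 38%; reserves 17.4 ≥ 3 mo → qualifies.
Program C: score 729 ≥ 620; DTI 36.7% ≤ 38%; reserves 17.4 ≥ 3 mo → qualifies.
Qualifying: Program A, Program B, Program C. Lowest rate is 8.45% → Program B.

Program B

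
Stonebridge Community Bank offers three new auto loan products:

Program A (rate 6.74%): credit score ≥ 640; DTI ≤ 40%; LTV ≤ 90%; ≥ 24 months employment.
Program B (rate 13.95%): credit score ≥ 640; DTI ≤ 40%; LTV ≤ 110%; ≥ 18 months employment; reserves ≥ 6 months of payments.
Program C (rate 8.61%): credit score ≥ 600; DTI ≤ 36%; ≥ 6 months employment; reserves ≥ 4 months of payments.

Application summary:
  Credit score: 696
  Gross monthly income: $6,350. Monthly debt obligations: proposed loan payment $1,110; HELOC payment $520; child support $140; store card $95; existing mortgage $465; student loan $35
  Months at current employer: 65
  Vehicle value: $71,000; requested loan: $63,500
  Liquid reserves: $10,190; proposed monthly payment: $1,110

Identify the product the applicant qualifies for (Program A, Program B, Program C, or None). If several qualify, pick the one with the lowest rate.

Program A

Total debts = (1,110 + 520 + 140 + 95 + 465 + 35) = 2,365; DTI = 2,365/6,350 = 37.2%.
LTV = 63,500/71,000 = 89.4%.
Reserves = 10,190/1,110 = 9.2 months.
Program A: score 696 ≥ 640; DTI 37.2% ≤ 40%; LTV 89.4% ≤ 90%; employment 65 ≥ 24 mo → qualifies.
Program B: score 696 ≥ 640; DTI 37.2% ≤ 40%; LTV 89.4% ≤ 110%; employment 65 ≥ 18 mo; reserves 9.2 ≥ 6 mo → qualifies.
Program C: score 696 ≥ 600; DTI 37.2% > 36%; employment 65 ≥ 6 mo; reserves 9.2 ≥ 4 mo → does not qualify.
Qualifying: Program A, Program B. Lowest rate is 6.74% → Program A.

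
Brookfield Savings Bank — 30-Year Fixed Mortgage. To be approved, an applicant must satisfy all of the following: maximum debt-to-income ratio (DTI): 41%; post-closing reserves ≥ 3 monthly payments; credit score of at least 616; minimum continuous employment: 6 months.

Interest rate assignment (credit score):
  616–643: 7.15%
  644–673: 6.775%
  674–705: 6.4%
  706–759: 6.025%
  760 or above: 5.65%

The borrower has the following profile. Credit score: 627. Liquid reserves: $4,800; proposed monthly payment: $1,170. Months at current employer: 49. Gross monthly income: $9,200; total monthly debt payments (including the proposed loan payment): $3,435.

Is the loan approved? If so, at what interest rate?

Approved at 7.15%

Credit score 627 ≥ 616 (meets minimum)
Reserves = 4,800/1,170 = 4.1 months ≥ 3
Debt-to-income = 3,435/9,200 = 37.3% — meets 41% limit
Employment 49 ≥ 6 months
All requirements met. Score 627 falls in the 616–643 tier → 7.15%.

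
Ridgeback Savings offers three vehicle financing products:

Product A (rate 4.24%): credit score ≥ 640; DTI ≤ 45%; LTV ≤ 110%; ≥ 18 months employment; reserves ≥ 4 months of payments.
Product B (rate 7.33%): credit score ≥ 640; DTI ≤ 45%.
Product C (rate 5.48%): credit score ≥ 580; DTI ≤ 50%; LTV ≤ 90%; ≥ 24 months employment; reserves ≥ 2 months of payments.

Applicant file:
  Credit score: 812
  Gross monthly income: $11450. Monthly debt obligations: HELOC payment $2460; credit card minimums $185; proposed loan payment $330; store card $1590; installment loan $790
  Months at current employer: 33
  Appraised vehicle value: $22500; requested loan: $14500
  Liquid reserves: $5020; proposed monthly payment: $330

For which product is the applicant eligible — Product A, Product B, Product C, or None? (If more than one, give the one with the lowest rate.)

Total debts = (2,460 + 185 + 330 + 1,590 + 790) = 5,355; DTI = 5,355/11,450 = 46.8%.
LTV = 14,500/22,500 = 64.4%.
Reserves = 5,020/330 = 15.2 months.
Product A: score 812 ≥ 640; DTI 46.8% > 45%; LTV 64.4% ≤ 110%; employment 33 ≥ 18 mo; reserves 15.2 ≥ 4 mo → does not qualify.
Product B: score 812 ≥ 640; DTI 46.8% > 45% → does not qualify.
Product C: score 812 ≥ 580; DTI 46.8% ≤ 50%; LTV 64.4% ≤ 90%; employment 33 ≥ 24 mo; reserves 15.2 ≥ 2 mo → qualifies.

Product C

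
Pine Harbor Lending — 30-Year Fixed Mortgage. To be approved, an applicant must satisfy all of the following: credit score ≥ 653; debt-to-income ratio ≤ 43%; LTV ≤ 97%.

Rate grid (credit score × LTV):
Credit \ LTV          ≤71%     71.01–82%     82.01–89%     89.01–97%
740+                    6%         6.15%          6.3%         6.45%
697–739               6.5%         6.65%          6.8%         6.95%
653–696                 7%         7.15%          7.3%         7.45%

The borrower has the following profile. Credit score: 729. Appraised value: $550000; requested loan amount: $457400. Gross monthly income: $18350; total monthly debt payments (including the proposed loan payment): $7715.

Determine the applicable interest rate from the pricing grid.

Credit score 729 ≥ 653; Debt-to-income = 7,715/18,350 = 42% — meets 43% limit
LTV = 457,400/550,000 = 83.2% ≤ 97%
Score 729 is in the 697–739 band; LTV 83.2% is in the 82.01–89% band → 6.8%.

6.8%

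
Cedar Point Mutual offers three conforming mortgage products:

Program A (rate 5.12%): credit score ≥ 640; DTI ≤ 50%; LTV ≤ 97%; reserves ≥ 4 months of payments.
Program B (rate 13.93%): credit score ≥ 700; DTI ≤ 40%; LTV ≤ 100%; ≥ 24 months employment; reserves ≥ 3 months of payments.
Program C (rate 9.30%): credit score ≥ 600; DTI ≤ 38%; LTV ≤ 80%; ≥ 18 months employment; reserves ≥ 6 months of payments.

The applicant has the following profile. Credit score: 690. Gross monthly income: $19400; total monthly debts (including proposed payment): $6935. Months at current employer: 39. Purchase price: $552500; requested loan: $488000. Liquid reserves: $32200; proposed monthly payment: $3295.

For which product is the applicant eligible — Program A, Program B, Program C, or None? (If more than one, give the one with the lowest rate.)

DTI = 6,935/19,400 = 35.7%.
LTV = 488,000/552,500 = 88.3%.
Reserves = 32,200/3,295 = 9.8 months.
Program A: score 690 ≥ 640; DTI 35.7% ≤ 50%; LTV 88.3% ≤ 97%; reserves 9.8 ≥ 4 mo → qualifies.
Program B: score 690 < 700; DTI 35.7% ≤ 40%; LTV 88.3% ≤ 100%; employment 39 ≥ 24 mo; reserves 9.8 ≥ 3 mo → does not qualify.
Program C: score 690 ≥ 600; DTI 35.7% ≤ 38%; LTV 88.3% > 80%; employment 39 ≥ 18 mo; reserves 9.8 ≥ 6 mo → does not qualify.

Program A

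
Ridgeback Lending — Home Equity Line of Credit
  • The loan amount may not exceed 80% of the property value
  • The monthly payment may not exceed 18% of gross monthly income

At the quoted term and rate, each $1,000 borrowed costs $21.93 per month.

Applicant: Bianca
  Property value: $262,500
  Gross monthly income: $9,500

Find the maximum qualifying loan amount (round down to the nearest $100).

Payment cap: 18% × $9,500 = $1,710/month.
At $21.93 per $1,000, that supports 1,710/21.93 × 1,000 ≈ $77,975 → $77,900.
LTV cap: 80% × $262,500 = $210,000 → $210,000.
Binding constraint: payment-to-income.

$77,900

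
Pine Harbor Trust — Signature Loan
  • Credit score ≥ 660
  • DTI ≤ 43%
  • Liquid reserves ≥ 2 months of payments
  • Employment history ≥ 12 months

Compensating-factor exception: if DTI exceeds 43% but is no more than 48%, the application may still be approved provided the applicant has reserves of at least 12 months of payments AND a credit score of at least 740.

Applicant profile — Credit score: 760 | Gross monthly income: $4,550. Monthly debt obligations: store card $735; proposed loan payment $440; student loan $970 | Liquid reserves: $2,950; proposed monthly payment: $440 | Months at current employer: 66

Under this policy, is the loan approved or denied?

Credit score 760 ≥ 660 (meets base)
Total debts = (735 + 440 + 970) = 2,145. DTI = 2,145/4,550 = 47.1% > 43% — standard DTI limit exceeded.
Reserves: 2,950 ÷ 440 = 6.7 months (meets 2-month minimum)
Employment 66 ≥ 12 months
DTI 47.1% is within the 43%–48% exception band; checking compensating factors.
Reserves 6.7 < 12 months; credit score 760 ≥ 740.
Compensating-factor requirement not fully met.

Denied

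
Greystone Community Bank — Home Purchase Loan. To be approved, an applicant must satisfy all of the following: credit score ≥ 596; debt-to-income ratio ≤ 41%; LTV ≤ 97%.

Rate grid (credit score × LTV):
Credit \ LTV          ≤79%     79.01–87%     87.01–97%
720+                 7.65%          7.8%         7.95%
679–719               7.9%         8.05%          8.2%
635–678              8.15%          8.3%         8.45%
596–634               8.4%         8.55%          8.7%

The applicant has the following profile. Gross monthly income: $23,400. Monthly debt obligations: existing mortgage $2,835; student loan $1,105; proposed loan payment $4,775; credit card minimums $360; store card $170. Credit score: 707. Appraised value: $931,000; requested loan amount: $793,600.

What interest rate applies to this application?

8.05%

Credit score 707 ≥ 596; Total monthly debts = (2,835 + 1,105 + 4,775 + 360 + 170) = 9,245. DTI = 9,245/23,400 = 39.5% ≤ 41%
LTV = 793,600/931,000 = 85.2% ≤ 97%
Score 707 is in the 679–719 band; LTV 85.2% is in the 79.01–87% band → 8.05%.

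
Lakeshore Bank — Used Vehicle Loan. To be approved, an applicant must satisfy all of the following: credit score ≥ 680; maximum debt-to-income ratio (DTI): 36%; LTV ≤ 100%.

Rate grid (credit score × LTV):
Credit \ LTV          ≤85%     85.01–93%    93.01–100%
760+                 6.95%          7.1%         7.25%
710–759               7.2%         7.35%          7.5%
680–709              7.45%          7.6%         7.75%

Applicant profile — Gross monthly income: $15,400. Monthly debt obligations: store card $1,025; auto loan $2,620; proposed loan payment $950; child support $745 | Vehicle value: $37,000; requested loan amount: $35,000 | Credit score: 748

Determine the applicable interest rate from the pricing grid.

7.5%

Credit score 748 ≥ 680; Total monthly debts = (1,025 + 2,620 + 950 + 745) = 5,340. DTI: 5,340 ÷ 15,400 = 34.7%, within the 36% cap
LTV = 35,000/37,000 = 94.6% ≤ 100%
Credit 748 → row 710–759; LTV 94.6% → column 93.01–100%. Grid cell → 7.5%.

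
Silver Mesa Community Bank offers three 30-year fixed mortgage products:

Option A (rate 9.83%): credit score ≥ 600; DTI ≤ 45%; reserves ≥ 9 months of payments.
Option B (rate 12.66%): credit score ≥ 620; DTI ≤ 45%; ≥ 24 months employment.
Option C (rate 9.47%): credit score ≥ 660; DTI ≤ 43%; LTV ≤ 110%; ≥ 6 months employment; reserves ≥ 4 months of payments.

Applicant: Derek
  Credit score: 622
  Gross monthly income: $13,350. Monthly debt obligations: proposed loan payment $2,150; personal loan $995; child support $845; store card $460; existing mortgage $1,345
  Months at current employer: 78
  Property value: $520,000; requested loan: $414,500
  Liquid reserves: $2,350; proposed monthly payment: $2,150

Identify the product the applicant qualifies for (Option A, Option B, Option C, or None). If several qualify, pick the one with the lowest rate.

Option B

Total debts = (2,150 + 995 + 845 + 460 + 1,345) = 5,795; DTI = 5,795/13,350 = 43.4%.
LTV = 414,500/520,000 = 79.7%.
Reserves = 2,350/2,150 = 1.1 months.
Option A: score 622 ≥ 600; DTI 43.4% ≤ 45%; reserves 1.1 < 9 mo → does not qualify.
Option B: score 622 ≥ 620; DTI 43.4% ≤ 45%; employment 78 ≥ 24 mo → qualifies.
Option C: score 622 < 660; DTI 43.4% > 43%; LTV 79.7% ≤ 110%; employment 78 ≥ 6 mo; reserves 1.1 < 4 mo → does not qualify.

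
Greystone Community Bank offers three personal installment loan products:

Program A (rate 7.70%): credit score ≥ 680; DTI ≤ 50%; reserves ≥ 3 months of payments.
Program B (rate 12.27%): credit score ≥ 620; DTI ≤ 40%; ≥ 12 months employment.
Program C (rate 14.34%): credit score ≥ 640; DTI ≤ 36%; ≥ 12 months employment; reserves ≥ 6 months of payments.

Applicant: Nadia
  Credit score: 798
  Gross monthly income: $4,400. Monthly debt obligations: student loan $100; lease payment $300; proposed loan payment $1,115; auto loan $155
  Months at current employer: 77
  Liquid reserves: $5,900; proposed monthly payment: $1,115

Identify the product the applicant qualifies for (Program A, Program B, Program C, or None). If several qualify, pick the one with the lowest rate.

Total debts = (100 + 300 + 1,115 + 155) = 1,670; DTI = 1,670/4,400 = 38%.
Reserves = 5,900/1,115 = 5.3 months.
Program A: score 798 ≥ 680; DTI 38% ≤ 50%; reserves 5.3 ≥ 3 mo → qualifies.
Program B: score 798 ≥ 620; DTI 38% ≤ 40%; employment 77 ≥ 12 mo → qualifies.
Program C: score 798 ≥ 640; DTI 38% > 36%; employment 77 ≥ 12 mo; reserves 5.3 < 6 mo → does not qualify.
Qualifying: Program A, Program B. Lowest rate is 7.70% → Program A.

Program A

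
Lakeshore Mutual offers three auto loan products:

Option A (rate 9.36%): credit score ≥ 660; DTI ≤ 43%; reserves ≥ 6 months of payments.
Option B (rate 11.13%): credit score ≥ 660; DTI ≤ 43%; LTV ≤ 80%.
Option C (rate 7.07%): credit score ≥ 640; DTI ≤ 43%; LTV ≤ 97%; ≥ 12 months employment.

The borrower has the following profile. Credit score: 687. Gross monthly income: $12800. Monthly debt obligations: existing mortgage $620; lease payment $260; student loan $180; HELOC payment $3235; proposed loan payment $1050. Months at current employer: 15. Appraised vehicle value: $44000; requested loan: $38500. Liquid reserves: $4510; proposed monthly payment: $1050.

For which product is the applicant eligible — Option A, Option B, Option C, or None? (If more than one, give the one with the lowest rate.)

Total debts = (620 + 260 + 180 + 3,235 + 1,050) = 5,345; DTI = 5,345/12,800 = 41.8%.
LTV = 38,500/44,000 = 87.5%.
Reserves = 4,510/1,050 = 4.3 months.
Option A: score 687 ≥ 660; DTI 41.8% ≤ 43%; reserves 4.3 < 6 mo → does not qualify.
Option B: score 687 ≥ 660; DTI 41.8% ≤ 43%; LTV 87.5% > 80% → does not qualify.
Option C: score 687 ≥ 640; DTI 41.8% ≤ 43%; LTV 87.5% ≤ 97%; employment 15 ≥ 12 mo → qualifies.

Option C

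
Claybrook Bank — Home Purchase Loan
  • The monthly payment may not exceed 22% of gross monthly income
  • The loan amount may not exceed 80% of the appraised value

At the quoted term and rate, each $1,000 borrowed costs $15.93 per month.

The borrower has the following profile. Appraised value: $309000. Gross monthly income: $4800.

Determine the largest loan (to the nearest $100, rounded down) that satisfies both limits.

Payment cap: 22% × $4,800 = $1,056/month.
At $15.93 per $1,000, that supports 1,056/15.93 × 1,000 ≈ $66,290 → $66,200.
LTV cap: 80% × $309,000 = $247,200 → $247,200.
Binding constraint: payment-to-income.

$66,200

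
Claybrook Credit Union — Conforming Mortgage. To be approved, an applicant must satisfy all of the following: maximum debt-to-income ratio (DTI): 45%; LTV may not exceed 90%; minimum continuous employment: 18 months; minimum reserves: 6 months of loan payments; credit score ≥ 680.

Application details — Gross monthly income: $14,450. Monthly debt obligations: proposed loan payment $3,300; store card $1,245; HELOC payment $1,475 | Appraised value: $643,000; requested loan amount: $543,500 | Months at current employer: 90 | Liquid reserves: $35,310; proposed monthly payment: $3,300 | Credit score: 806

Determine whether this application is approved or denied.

Approved

Total monthly debts = (3,300 + 1,245 + 1,475) = 6,020. DTI = 6,020/14,450 = 41.7% ≤ 45%
LTV: 543,500 ÷ 643,000 = 84.5%, within 90% cap
Employment 90 ≥ 18 months
Reserves = 35,310/3,300 = 10.7 months ≥ 6
Credit score 806 ≥ 680 (meets)
All criteria satisfied.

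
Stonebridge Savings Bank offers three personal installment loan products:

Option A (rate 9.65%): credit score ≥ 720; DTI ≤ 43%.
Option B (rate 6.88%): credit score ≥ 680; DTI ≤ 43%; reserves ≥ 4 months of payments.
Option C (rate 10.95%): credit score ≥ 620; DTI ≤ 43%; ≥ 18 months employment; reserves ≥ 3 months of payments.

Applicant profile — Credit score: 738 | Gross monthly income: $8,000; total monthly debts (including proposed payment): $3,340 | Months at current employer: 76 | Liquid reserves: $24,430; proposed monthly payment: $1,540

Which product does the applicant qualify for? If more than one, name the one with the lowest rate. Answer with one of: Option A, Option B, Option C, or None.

DTI = 3,340/8,000 = 41.8%.
Reserves = 24,430/1,540 = 15.9 months.
Option A: score 738 ≥ 720; DTI 41.8% ≤ 43% → qualifies.
Option B: score 738 ≥ 680; DTI 41.8% ≤ 43%; reserves 15.9 ≥ 4 mo → qualifies.
Option C: score 738 ≥ 620; DTI 41.8% ≤ 43%; employment 76 ≥ 18 mo; reserves 15.9 ≥ 3 mo → qualifies.
Qualifying: Option A, Option B, Option C. Lowest rate is 6.88% → Option B.

Option B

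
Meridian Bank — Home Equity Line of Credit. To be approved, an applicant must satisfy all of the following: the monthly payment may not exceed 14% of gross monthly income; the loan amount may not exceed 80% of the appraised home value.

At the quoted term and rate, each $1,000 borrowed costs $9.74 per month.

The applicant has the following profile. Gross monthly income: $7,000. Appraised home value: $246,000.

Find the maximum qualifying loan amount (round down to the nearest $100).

Payment cap: 14% × $7,000 = $980/month.
At $9.74 per $1,000, that supports 980/9.74 × 1,000 ≈ $100,616 → $100,600.
LTV cap: 80% × $246,000 = $196,800 → $196,800.
Binding constraint: payment-to-income.

$100,600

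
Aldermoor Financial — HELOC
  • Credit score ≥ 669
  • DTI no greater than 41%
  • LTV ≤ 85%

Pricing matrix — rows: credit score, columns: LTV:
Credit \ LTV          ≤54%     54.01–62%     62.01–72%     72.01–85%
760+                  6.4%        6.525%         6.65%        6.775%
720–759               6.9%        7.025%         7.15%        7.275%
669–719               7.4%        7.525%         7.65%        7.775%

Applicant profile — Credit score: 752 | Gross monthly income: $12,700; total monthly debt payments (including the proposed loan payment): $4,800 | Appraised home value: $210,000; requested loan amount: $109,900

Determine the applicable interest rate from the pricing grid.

6.9%

Credit score 752 ≥ 669; DTI = 4,800/12,700 = 37.8% ≤ 41%
LTV = 109,900/210,000 = 52.3% ≤ 85%
Score 752 is in the 720–759 band; LTV 52.3% is in the ≤54% band → 6.9%.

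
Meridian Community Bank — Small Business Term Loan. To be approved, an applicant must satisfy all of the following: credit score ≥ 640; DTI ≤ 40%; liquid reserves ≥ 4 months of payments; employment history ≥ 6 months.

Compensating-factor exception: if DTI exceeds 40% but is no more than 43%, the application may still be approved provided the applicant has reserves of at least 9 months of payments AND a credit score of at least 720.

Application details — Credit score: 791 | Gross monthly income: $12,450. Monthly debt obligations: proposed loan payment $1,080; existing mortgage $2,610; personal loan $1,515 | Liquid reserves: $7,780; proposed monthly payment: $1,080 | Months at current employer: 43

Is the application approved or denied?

Denied

Credit score 791 ≥ 640 (meets base)
Total debts = (1,080 + 2,610 + 1,515) = 5,205. DTI = 5,205/12,450 = 41.8% > 40% — standard DTI limit exceeded.
Liquid reserves cover 7,780/1,080 = 7.2 months — ≥ 4 required
Employment 43 ≥ 6 months
DTI 41.8% is within the 40%–43% exception band; checking compensating factors.
Override check — reserves: 7.2 mo (short of 9); score: 791 (ok).
Compensating-factor requirement not fully met.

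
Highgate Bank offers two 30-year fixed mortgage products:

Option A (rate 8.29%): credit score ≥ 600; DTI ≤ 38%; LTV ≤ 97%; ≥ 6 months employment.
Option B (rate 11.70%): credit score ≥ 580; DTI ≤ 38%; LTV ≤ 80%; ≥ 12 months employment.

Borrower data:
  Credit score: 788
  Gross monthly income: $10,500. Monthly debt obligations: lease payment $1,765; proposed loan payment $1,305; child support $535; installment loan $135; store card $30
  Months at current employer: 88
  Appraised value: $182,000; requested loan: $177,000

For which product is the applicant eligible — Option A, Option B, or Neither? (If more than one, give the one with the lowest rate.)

Neither

Total debts = (1,765 + 1,305 + 535 + 135 + 30) = 3,770; DTI = 3,770/10,500 = 35.9%.
LTV = 177,000/182,000 = 97.3%.
Option A: score 788 ≥ 600; DTI 35.9% ≤ 38%; LTV 97.3% > 97%; employment 88 ≥ 6 mo → does not qualify.
Option B: score 788 ≥ 580; DTI 35.9% ≤ 38%; LTV 97.3% > 80%; employment 88 ≥ 12 mo → does not qualify.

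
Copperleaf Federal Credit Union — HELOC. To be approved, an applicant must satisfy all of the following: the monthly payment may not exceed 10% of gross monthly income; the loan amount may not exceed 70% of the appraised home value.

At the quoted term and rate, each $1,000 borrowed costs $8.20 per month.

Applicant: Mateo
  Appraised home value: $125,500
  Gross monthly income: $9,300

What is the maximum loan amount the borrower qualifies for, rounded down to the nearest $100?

Payment cap: 10% × $9,300 = $930/month.
At $8.20 per $1,000, that supports 930/8.20 × 1,000 ≈ $113,414 → $113,400.
LTV cap: 70% × $125,500 = $87,850 → $87,800.
Binding constraint: loan-to-value.

$87,800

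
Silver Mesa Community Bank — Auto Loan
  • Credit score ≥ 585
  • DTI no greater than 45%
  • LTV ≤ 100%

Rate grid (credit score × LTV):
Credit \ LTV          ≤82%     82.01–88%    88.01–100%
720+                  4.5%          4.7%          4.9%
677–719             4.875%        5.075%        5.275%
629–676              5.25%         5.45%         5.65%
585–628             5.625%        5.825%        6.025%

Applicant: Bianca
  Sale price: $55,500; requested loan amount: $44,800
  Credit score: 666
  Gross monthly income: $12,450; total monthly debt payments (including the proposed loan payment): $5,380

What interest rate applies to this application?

Credit score 666 ≥ 585; DTI = 5,380/12,450 = 43.2% ≤ 45%
LTV: 44,800 ÷ 55,500 = 80.7%, within 100% cap
Row: 666 falls in 629–676. Column: 80.7% falls in ≤82%. Rate = 5.25%.

5.25%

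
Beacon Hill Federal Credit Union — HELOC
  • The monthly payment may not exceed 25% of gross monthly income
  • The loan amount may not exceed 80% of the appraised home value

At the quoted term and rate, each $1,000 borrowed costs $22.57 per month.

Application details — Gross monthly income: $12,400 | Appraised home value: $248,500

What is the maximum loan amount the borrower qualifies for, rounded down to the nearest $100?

$137,300

Payment cap: 25% × $12,400 = $3,100/month.
At $22.57 per $1,000, that supports 3,100/22.57 × 1,000 ≈ $137,350 → $137,300.
LTV cap: 80% × $248,500 = $198,800 → $198,800.
Binding constraint: payment-to-income.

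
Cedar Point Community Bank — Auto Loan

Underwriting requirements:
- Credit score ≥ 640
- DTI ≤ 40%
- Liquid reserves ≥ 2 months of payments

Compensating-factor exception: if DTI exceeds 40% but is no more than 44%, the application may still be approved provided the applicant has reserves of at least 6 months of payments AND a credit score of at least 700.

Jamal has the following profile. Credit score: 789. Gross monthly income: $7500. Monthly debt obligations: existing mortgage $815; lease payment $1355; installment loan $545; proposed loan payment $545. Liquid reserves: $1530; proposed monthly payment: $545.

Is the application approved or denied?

Credit score 789 ≥ 640 (meets base)
Total debts = (815 + 1,355 + 545 + 545) = 3,260. DTI = 3,260/7,500 = 43.5% > 40% — standard DTI limit exceeded.
Reserves: 1,530 ÷ 545 = 2.8 months (meets 2-month minimum)
DTI 43.5% is within the 40%–44% exception band; checking compensating factors.
Override check — reserves: 2.8 mo (short of 6); score: 789 (ok).
Compensating-factor requirement not fully met.

Denied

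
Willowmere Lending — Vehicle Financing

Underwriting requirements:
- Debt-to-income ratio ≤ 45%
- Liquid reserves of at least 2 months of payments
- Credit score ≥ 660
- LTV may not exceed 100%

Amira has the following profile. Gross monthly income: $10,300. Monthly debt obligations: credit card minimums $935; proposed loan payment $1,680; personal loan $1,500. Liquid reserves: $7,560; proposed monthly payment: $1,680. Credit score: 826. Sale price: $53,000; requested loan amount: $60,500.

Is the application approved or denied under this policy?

Total monthly debts = (935 + 1,680 + 1,500) = 4,115. Debt-to-income = 4,115/10,300 = 40% — meets 45% limit
Liquid reserves cover 7,560/1,680 = 4.5 months — ≥ 2 required
Credit score 826 ≥ 660 (meets)
Loan-to-value = 60,500/53,000 = 114.2% — fail (100% max)
Fails on LTV.

Denied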